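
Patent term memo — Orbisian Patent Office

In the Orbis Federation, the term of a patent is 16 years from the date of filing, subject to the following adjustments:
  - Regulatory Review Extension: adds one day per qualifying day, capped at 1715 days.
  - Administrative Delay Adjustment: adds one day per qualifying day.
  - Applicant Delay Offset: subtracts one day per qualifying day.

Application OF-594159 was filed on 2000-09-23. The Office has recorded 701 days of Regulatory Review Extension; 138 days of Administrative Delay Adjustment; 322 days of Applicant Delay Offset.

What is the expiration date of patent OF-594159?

Base term: filing date + 16 years → 23 September 2016.
Regulatory Review Extension: 701 days (within the 1715-day cap) → +701 days → 25 August 2018.
Administrative Delay Adjustment: +138 days → 10 January 2019.
Applicant Delay Offset: −322 days → 22 February 2018.

February 22, 2018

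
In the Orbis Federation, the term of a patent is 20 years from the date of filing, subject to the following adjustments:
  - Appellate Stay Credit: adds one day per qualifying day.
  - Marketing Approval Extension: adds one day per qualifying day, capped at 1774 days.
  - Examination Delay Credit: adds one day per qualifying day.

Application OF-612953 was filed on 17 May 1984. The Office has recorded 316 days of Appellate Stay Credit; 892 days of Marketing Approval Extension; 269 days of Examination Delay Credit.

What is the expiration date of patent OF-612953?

2008-06-02

Base term: filing date + 20 years → 17 May 2004.
Appellate Stay Credit: +316 days → 29 March 2005.
Marketing Approval Extension: 892 days (within the 1774-day cap) → +892 days → 7 September 2007.
Examination Delay Credit: +269 days → 2 June 2008.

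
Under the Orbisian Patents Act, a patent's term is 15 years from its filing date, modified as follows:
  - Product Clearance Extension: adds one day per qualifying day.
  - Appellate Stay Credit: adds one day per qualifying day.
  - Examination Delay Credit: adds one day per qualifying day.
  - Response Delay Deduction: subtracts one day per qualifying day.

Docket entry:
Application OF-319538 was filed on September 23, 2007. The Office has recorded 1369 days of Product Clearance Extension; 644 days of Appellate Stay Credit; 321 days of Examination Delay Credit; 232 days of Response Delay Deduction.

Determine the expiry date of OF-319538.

June 25, 2028

Base term: filing date + 15 years → 23 September 2022.
Product Clearance Extension: +1369 days → 23 June 2026.
Appellate Stay Credit: +644 days → 28 March 2028.
Examination Delay Credit: +321 days → 12 February 2029.
Response Delay Deduction: −232 days → 25 June 2028.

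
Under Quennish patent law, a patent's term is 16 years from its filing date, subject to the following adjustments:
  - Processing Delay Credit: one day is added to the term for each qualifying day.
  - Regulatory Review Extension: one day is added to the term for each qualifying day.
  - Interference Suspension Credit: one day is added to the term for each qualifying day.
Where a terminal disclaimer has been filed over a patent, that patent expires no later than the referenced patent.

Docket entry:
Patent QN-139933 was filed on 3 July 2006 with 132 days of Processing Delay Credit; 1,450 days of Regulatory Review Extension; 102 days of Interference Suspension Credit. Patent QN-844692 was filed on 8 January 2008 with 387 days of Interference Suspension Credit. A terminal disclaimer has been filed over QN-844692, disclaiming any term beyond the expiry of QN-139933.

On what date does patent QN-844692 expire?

2025-01-29

Natural term of QN-844692:
  Base: filing + 16 years → 8 January 2024.
  Interference Suspension Credit: +387 days → 29 January 2025.
Expiry of referenced patent QN-139933:
  Base: filing + 16 years → 3 July 2022.
  Processing Delay Credit: +132 days → 12 November 2022.
  Regulatory Review Extension: +1450 days → 1 November 2026.
  Interference Suspension Credit: +102 days → 11 February 2027.
Terminal disclaimer: QN-844692 expires on the earlier of 29 January 2025 and 11 February 2027.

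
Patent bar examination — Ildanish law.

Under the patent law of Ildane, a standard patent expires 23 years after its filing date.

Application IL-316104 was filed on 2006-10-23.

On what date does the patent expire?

Filing date + 23 years → 23 October 2029.

2029-10-23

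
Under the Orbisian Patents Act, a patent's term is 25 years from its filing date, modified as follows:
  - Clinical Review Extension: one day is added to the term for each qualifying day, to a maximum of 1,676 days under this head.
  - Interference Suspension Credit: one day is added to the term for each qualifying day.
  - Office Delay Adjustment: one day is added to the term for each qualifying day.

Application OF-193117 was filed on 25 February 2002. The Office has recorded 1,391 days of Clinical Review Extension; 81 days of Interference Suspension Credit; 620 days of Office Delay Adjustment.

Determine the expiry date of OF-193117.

Base term: filing date + 25 years → 25 February 2027.
Clinical Review Extension: 1391 days (within the 1676-day cap) → +1391 days → 17 December 2030.
Interference Suspension Credit: +81 days → 8 March 2031.
Office Delay Adjustment: +620 days → 17 November 2032.

November 17, 2032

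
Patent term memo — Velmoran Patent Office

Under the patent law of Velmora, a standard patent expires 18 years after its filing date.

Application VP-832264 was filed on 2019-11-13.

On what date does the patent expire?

2037-11-13

Filing date + 18 years → 13 November 2037.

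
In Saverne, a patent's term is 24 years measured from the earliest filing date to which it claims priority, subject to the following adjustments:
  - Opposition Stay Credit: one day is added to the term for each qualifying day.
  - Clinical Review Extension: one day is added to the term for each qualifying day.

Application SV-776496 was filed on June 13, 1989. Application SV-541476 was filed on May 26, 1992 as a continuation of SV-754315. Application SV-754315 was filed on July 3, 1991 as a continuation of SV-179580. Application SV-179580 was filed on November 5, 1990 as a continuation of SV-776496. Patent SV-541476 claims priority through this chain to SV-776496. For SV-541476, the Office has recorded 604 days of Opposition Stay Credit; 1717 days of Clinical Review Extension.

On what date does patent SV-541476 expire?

2019-10-21

Earliest priority filing: 13 June 1989.
Base term: 13 June 1989 + 24 years → 13 June 2013.
Opposition Stay Credit: +604 days → 7 February 2015.
Clinical Review Extension: +1717 days → 21 October 2019.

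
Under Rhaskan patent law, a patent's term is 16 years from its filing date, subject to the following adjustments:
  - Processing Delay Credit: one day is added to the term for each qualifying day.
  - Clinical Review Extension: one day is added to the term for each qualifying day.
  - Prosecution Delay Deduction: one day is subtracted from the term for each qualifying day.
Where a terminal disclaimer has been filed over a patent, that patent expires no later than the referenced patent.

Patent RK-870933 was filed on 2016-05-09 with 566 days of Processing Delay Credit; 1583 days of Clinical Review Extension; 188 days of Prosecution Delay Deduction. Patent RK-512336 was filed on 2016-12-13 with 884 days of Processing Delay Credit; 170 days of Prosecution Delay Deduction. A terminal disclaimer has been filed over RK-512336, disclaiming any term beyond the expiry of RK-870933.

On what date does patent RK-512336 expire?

November 27, 2034

Natural term of RK-512336:
  Base: filing + 16 years → 13 December 2032.
  Processing Delay Credit: +884 days → 16 May 2035.
  Prosecution Delay Deduction: −170 days → 27 November 2034.
Expiry of referenced patent RK-870933:
  Base: filing + 16 years → 9 May 2032.
  Processing Delay Credit: +566 days → 26 November 2033.
  Clinical Review Extension: +1583 days → 28 March 2038.
  Prosecution Delay Deduction: −188 days → 21 September 2037.
Terminal disclaimer: RK-512336 expires on the earlier of 27 November 2034 and 21 September 2037.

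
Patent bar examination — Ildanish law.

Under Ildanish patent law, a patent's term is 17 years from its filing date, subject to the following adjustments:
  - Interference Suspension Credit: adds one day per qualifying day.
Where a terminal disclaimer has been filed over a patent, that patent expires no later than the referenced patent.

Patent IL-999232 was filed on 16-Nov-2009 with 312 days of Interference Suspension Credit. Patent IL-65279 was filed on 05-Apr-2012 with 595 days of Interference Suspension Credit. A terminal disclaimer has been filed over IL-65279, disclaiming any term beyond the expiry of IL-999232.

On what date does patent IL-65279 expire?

2027-09-24

Natural term of IL-65279:
  Base: filing + 17 years → 5 April 2029.
  Interference Suspension Credit: +595 days → 21 November 2030.
Expiry of referenced patent IL-999232:
  Base: filing + 17 years → 16 November 2026.
  Interference Suspension Credit: +312 days → 24 September 2027.
Terminal disclaimer: IL-65279 expires on the earlier of 21 November 2030 and 24 September 2027.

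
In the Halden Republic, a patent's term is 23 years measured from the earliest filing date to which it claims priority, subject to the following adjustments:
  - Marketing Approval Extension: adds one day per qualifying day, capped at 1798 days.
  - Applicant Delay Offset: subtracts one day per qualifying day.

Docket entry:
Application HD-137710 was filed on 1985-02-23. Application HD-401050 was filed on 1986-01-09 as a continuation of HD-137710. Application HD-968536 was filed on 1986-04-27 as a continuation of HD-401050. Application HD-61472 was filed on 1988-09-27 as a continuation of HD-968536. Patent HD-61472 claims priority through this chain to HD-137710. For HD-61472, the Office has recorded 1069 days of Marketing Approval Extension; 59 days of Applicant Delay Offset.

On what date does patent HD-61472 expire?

Earliest priority filing: 23 February 1985.
Base term: 23 February 1985 + 23 years → 23 February 2008.
Marketing Approval Extension: 1069 days (within the 1798-day cap) → +1069 days → 27 January 2011.
Applicant Delay Offset: −59 days → 29 November 2010.

November 29, 2010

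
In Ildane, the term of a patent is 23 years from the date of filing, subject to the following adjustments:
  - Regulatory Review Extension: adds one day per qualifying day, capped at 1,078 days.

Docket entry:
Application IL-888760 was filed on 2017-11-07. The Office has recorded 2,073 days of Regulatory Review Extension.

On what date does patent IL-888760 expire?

October 21, 2043

Base term: filing date + 23 years → 7 November 2040.
Regulatory Review Extension: 2073 days claimed exceeds the 1078-day cap, so +1078 days → 21 October 2043.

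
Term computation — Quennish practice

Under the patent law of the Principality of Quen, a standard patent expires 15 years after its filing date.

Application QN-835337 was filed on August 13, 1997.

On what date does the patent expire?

2012-08-13

Filing date + 15 years → 13 August 2012.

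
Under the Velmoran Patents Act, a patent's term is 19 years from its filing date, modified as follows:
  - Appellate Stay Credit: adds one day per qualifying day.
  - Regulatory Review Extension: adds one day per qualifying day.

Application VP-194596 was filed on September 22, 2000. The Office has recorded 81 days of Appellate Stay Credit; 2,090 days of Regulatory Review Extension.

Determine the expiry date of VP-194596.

2025-09-01

Base term: filing date + 19 years → 22 September 2019.
Appellate Stay Credit: +81 days → 12 December 2019.
Regulatory Review Extension: +2090 days → 1 September 2025.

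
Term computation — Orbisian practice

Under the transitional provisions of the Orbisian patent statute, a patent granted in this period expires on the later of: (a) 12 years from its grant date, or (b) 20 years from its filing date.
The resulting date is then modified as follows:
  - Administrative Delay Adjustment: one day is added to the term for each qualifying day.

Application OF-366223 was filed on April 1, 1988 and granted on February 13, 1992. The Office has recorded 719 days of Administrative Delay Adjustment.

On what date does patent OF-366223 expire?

March 21, 2010

(a) grant + 12 years → 13 February 2004.
(b) filing + 20 years → 1 April 2008.
Later of the two: 1 April 2008.
Administrative Delay Adjustment: +719 days → 21 March 2010.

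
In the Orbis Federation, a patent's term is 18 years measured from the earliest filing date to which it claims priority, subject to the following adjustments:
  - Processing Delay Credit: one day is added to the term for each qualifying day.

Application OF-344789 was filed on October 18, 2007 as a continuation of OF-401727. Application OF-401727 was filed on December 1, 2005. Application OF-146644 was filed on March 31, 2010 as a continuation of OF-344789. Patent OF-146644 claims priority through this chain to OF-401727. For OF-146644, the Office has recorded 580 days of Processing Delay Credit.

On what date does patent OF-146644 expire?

Earliest priority filing: 1 December 2005.
Base term: 1 December 2005 + 18 years → 1 December 2023.
Processing Delay Credit: +580 days → 3 July 2025.

2025-07-03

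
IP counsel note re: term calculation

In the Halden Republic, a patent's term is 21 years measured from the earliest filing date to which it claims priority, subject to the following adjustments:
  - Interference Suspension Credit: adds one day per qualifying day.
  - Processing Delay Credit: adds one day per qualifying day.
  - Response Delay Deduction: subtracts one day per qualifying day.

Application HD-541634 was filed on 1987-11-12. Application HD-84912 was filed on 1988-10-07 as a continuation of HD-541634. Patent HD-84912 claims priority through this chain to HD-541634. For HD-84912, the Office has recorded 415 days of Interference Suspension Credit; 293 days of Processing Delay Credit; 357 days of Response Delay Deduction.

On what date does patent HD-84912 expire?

October 29, 2009

Earliest priority filing: 12 November 1987.
Base term: 12 November 1987 + 21 years → 12 November 2008.
Interference Suspension Credit: +415 days → 1 January 2010.
Processing Delay Credit: +293 days → 21 October 2010.
Response Delay Deduction: −357 days → 29 October 2009.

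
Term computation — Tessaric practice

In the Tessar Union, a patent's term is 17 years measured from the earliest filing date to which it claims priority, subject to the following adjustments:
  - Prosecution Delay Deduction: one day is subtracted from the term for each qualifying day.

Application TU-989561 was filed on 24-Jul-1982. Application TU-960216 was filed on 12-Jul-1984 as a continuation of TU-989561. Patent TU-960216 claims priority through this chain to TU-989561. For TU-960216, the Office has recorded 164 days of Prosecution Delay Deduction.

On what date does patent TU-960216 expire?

1999-02-10

Earliest priority filing: 24 July 1982.
Base term: 24 July 1982 + 17 years → 24 July 1999.
Prosecution Delay Deduction: −164 days → 10 February 1999.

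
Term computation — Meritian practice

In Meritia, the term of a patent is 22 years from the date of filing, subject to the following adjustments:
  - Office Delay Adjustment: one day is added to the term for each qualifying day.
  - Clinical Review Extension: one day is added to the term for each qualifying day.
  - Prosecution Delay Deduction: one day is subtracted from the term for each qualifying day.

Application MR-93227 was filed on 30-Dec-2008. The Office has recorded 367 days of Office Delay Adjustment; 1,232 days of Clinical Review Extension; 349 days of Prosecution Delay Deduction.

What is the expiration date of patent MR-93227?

2034-06-02

Base term: filing date + 22 years → 30 December 2030.
Office Delay Adjustment: +367 days → 1 January 2032.
Clinical Review Extension: +1232 days → 17 May 2035.
Prosecution Delay Deduction: −349 days → 2 June 2034.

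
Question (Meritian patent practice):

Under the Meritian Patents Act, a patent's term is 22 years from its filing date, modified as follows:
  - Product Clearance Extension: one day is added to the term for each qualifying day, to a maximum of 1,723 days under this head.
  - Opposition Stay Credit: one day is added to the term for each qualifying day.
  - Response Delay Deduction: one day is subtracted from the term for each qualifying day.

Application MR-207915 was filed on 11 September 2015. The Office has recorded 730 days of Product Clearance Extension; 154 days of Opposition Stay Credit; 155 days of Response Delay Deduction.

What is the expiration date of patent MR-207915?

Base term: filing date + 22 years → 11 September 2037.
Product Clearance Extension: 730 days (within the 1723-day cap) → +730 days → 11 September 2039.
Opposition Stay Credit: +154 days → 12 February 2040.
Response Delay Deduction: −155 days → 10 September 2039.

2039-09-10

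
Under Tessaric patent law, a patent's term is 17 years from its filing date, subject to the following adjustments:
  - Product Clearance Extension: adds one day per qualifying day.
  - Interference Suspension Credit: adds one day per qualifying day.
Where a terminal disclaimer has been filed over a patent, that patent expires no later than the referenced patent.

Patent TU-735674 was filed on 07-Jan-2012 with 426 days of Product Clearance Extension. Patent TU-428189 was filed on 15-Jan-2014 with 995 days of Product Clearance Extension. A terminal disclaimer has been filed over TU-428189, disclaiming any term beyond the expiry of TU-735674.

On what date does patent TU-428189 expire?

Natural term of TU-428189:
  Base: filing + 17 years → 15 January 2031.
  Product Clearance Extension: +995 days → 6 October 2033.
Expiry of referenced patent TU-735674:
  Base: filing + 17 years → 7 January 2029.
  Product Clearance Extension: +426 days → 9 March 2030.
Terminal disclaimer: TU-428189 expires on the earlier of 6 October 2033 and 9 March 2030.

March 9, 2030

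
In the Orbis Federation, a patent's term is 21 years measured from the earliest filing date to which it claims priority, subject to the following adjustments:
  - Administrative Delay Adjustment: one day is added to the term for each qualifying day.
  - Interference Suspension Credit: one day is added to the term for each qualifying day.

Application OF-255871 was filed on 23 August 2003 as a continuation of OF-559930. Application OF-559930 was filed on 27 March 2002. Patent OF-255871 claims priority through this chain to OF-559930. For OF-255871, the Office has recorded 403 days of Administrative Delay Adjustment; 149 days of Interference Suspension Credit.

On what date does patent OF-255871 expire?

Earliest priority filing: 27 March 2002.
Base term: 27 March 2002 + 21 years → 27 March 2023.
Administrative Delay Adjustment: +403 days → 3 May 2024.
Interference Suspension Credit: +149 days → 29 September 2024.

September 29, 2024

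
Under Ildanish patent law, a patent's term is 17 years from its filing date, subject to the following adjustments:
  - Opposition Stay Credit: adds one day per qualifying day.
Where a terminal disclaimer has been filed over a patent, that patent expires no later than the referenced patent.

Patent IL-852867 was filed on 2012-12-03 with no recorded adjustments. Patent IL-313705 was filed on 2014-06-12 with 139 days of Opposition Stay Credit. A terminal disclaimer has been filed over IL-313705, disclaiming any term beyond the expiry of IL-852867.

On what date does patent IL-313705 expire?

Natural term of IL-313705:
  Base: filing + 17 years → 12 June 2031.
  Opposition Stay Credit: +139 days → 29 October 2031.
Expiry of referenced patent IL-852867:
  Base: filing + 17 years → 3 December 2029.
Terminal disclaimer: IL-313705 expires on the earlier of 29 October 2031 and 3 December 2029.

December 3, 2029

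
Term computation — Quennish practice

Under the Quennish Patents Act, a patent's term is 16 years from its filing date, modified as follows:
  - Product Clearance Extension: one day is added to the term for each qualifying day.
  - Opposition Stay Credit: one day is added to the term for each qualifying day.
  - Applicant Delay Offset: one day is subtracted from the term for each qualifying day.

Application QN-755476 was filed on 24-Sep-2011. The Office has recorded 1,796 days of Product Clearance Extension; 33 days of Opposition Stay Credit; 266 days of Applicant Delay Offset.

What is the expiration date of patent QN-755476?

Base term: filing date + 16 years → 24 September 2027.
Product Clearance Extension: +1796 days → 24 August 2032.
Opposition Stay Credit: +33 days → 26 September 2032.
Applicant Delay Offset: −266 days → 4 January 2032.

2032-01-04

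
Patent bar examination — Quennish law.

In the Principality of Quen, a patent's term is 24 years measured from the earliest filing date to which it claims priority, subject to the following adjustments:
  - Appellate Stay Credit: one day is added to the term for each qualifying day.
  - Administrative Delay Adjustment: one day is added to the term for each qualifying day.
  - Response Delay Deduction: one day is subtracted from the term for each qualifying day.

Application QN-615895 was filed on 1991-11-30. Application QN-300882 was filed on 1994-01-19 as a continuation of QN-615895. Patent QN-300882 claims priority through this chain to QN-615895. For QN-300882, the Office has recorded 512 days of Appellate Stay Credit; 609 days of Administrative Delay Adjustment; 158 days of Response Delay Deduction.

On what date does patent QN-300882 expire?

Earliest priority filing: 30 November 1991.
Base term: 30 November 1991 + 24 years → 30 November 2015.
Appellate Stay Credit: +512 days → 25 April 2017.
Administrative Delay Adjustment: +609 days → 25 December 2018.
Response Delay Deduction: −158 days → 20 July 2018.

July 20, 2018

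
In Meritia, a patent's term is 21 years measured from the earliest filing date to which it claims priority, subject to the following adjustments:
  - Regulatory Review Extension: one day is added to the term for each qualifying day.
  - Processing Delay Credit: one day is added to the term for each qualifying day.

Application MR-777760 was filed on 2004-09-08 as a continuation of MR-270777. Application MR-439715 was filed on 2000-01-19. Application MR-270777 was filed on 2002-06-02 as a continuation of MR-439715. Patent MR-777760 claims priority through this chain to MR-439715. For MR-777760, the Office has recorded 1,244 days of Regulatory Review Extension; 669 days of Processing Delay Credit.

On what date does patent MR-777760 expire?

Earliest priority filing: 19 January 2000.
Base term: 19 January 2000 + 21 years → 19 January 2021.
Regulatory Review Extension: +1244 days → 16 June 2024.
Processing Delay Credit: +669 days → 16 April 2026.

2026-04-16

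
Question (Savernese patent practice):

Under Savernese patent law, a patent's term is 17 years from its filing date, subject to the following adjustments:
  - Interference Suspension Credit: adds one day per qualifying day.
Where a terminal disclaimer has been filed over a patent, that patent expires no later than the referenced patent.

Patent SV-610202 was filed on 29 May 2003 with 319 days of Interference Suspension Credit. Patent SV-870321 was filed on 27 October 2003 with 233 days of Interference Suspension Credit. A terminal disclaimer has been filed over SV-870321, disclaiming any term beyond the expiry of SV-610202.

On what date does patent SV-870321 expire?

2021-04-13

Natural term of SV-870321:
  Base: filing + 17 years → 27 October 2020.
  Interference Suspension Credit: +233 days → 17 June 2021.
Expiry of referenced patent SV-610202:
  Base: filing + 17 years → 29 May 2020.
  Interference Suspension Credit: +319 days → 13 April 2021.
Terminal disclaimer: SV-870321 expires on the earlier of 17 June 2021 and 13 April 2021.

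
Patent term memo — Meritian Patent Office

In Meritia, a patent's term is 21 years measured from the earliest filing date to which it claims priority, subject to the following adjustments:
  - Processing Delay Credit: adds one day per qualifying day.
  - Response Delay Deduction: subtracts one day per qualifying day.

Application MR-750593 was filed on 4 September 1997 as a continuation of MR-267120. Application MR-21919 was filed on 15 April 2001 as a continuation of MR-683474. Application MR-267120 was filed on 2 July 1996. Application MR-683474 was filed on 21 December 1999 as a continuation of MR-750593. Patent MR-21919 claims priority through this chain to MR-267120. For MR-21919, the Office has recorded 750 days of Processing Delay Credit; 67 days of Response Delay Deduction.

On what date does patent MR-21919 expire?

Earliest priority filing: 2 July 1996.
Base term: 2 July 1996 + 21 years → 2 July 2017.
Processing Delay Credit: +750 days → 22 July 2019.
Response Delay Deduction: −67 days → 16 May 2019.

2019-05-16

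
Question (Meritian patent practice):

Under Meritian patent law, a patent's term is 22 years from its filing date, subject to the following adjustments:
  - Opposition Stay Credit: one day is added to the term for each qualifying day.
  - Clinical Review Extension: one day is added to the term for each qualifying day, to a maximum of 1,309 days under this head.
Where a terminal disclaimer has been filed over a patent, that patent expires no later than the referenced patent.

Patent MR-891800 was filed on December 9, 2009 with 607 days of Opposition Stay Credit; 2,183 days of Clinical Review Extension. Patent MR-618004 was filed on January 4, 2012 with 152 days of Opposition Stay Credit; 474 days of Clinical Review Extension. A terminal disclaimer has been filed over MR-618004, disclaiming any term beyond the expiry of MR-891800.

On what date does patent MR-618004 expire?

Natural term of MR-618004:
  Base: filing + 22 years → 4 January 2034.
  Opposition Stay Credit: +152 days → 5 June 2034.
  Clinical Review Extension: 474 days (within the 1309-day cap) → +474 days → 22 September 2035.
Expiry of referenced patent MR-891800:
  Base: filing + 22 years → 9 December 2031.
  Opposition Stay Credit: +607 days → 7 August 2033.
  Clinical Review Extension: 2183 days claimed exceeds the 1309-day cap, so +1309 days → 8 March 2037.
Terminal disclaimer: MR-618004 expires on the earlier of 22 September 2035 and 8 March 2037.

2035-09-22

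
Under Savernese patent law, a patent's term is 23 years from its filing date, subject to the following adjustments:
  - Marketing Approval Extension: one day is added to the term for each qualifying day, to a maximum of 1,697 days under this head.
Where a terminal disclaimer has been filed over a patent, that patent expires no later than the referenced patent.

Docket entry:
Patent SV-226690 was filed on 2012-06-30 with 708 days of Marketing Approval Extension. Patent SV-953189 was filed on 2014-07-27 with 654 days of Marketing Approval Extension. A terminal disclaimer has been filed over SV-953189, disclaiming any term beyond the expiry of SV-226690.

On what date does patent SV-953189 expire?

Natural term of SV-953189:
  Base: filing + 23 years → 27 July 2037.
  Marketing Approval Extension: 654 days (within the 1697-day cap) → +654 days → 12 May 2039.
Expiry of referenced patent SV-226690:
  Base: filing + 23 years → 30 June 2035.
  Marketing Approval Extension: 708 days (within the 1697-day cap) → +708 days → 7 June 2037.
Terminal disclaimer: SV-953189 expires on the earlier of 12 May 2039 and 7 June 2037.

2037-06-07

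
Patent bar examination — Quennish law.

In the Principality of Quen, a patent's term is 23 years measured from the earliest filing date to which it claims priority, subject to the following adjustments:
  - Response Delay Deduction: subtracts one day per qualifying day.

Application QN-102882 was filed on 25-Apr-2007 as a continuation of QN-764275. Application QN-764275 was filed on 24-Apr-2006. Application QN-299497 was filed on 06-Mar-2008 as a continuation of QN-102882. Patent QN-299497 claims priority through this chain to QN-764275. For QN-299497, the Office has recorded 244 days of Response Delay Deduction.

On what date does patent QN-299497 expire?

2028-08-23

Earliest priority filing: 24 April 2006.
Base term: 24 April 2006 + 23 years → 24 April 2029.
Response Delay Deduction: −244 days → 23 August 2028.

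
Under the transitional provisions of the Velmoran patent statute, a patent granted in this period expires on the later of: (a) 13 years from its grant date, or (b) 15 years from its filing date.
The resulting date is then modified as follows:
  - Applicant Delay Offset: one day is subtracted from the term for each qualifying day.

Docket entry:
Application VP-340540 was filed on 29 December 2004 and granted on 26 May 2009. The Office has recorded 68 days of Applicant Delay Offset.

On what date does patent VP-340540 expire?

(a) grant + 13 years → 26 May 2022.
(b) filing + 15 years → 29 December 2019.
Later of the two: 26 May 2022.
Applicant Delay Offset: −68 days → 19 March 2022.

2022-03-19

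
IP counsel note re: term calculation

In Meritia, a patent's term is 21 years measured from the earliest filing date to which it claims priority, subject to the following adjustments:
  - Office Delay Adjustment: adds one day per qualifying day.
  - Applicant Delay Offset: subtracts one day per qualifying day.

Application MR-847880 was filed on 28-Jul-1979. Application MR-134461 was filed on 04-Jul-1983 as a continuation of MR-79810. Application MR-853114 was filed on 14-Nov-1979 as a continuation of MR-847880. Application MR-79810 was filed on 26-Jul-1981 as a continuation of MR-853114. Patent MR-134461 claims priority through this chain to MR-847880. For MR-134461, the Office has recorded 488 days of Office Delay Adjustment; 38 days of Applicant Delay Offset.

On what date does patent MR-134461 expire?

Earliest priority filing: 28 July 1979.
Base term: 28 July 1979 + 21 years → 28 July 2000.
Office Delay Adjustment: +488 days → 28 November 2001.
Applicant Delay Offset: −38 days → 21 October 2001.

October 21, 2001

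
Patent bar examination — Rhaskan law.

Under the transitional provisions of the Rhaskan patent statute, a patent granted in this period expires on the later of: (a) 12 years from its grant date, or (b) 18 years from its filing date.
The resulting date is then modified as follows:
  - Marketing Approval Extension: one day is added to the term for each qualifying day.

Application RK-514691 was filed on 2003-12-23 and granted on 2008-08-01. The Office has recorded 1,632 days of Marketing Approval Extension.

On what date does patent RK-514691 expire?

June 12, 2026

(a) grant + 12 years → 1 August 2020.
(b) filing + 18 years → 23 December 2021.
Later of the two: 23 December 2021.
Marketing Approval Extension: +1632 days → 12 June 2026.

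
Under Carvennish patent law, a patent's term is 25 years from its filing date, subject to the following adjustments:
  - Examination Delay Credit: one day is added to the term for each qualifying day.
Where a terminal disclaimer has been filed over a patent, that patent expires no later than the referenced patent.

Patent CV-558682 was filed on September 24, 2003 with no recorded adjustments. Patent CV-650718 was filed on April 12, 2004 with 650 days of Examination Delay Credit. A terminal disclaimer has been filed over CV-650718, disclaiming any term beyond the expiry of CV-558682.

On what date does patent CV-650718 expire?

September 24, 2028

Natural term of CV-650718:
  Base: filing + 25 years → 12 April 2029.
  Examination Delay Credit: +650 days → 22 January 2031.
Expiry of referenced patent CV-558682:
  Base: filing + 25 years → 24 September 2028.
Terminal disclaimer: CV-650718 expires on the earlier of 22 January 2031 and 24 September 2028.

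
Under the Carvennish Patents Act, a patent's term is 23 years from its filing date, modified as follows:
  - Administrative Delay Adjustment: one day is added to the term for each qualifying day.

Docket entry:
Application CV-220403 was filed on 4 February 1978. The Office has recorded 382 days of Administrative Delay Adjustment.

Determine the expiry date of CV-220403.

Base term: filing date + 23 years → 4 February 2001.
Administrative Delay Adjustment: +382 days → 21 February 2002.

February 21, 2002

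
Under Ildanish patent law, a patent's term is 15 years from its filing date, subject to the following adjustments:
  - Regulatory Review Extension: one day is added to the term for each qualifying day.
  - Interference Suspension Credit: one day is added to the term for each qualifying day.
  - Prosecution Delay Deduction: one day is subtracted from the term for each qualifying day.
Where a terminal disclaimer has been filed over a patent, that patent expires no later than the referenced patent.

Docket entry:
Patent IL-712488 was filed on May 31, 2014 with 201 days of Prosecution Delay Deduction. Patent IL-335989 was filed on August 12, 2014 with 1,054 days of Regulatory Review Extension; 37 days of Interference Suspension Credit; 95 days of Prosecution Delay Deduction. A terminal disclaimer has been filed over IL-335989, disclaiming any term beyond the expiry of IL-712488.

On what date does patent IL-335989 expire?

Natural term of IL-335989:
  Base: filing + 15 years → 12 August 2029.
  Regulatory Review Extension: +1054 days → 1 July 2032.
  Interference Suspension Credit: +37 days → 7 August 2032.
  Prosecution Delay Deduction: −95 days → 4 May 2032.
Expiry of referenced patent IL-712488:
  Base: filing + 15 years → 31 May 2029.
  Prosecution Delay Deduction: −201 days → 11 November 2028.
Terminal disclaimer: IL-335989 expires on the earlier of 4 May 2032 and 11 November 2028.

November 11, 2028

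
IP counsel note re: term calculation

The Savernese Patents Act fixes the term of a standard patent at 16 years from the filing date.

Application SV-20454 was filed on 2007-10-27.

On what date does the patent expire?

2023-10-27

Filing date + 16 years → 27 October 2023.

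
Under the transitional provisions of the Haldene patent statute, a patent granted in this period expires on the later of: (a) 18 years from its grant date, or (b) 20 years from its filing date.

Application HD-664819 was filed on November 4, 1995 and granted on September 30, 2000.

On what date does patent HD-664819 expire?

September 30, 2018

(a) grant + 18 years → 30 September 2018.
(b) filing + 20 years → 4 November 2015.
Later of the two: 30 September 2018.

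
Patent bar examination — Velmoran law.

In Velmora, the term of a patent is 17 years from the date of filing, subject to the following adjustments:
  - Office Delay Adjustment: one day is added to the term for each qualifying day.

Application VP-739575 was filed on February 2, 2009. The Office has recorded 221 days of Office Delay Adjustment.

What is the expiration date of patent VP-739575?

September 11, 2026

Base term: filing date + 17 years → 2 February 2026.
Office Delay Adjustment: +221 days → 11 September 2026.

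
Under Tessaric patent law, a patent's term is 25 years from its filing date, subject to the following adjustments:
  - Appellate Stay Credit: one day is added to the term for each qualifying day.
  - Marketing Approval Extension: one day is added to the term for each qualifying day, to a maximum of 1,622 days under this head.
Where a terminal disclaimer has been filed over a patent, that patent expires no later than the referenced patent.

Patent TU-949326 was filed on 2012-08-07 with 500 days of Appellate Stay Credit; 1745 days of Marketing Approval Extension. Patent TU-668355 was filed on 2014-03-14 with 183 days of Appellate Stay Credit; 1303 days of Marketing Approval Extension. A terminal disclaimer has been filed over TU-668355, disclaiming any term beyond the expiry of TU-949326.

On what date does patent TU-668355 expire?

Natural term of TU-668355:
  Base: filing + 25 years → 14 March 2039.
  Appellate Stay Credit: +183 days → 13 September 2039.
  Marketing Approval Extension: 1303 days (within the 1622-day cap) → +1303 days → 8 April 2043.
Expiry of referenced patent TU-949326:
  Base: filing + 25 years → 7 August 2037.
  Appellate Stay Credit: +500 days → 20 December 2038.
  Marketing Approval Extension: 1745 days claimed exceeds the 1622-day cap, so +1622 days → 30 May 2043.
Terminal disclaimer: TU-668355 expires on the earlier of 8 April 2043 and 30 May 2043.

2043-04-08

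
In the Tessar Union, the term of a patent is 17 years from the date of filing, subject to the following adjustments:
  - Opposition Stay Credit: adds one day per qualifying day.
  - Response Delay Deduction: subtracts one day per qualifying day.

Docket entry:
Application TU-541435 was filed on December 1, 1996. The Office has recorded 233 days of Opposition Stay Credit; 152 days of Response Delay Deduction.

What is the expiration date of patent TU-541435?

2014-02-20

Base term: filing date + 17 years → 1 December 2013.
Opposition Stay Credit: +233 days → 22 July 2014.
Response Delay Deduction: −152 days → 20 February 2014.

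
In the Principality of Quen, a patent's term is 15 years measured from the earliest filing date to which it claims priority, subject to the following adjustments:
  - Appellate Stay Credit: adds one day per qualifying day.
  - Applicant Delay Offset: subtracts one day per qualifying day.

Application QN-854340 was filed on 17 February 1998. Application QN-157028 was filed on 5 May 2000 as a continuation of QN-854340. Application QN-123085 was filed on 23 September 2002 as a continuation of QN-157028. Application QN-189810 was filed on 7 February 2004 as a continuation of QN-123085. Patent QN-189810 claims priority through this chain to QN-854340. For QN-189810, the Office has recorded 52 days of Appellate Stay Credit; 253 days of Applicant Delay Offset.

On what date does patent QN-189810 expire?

Earliest priority filing: 17 February 1998.
Base term: 17 February 1998 + 15 years → 17 February 2013.
Appellate Stay Credit: +52 days → 10 April 2013.
Applicant Delay Offset: −253 days → 31 July 2012.

July 31, 2012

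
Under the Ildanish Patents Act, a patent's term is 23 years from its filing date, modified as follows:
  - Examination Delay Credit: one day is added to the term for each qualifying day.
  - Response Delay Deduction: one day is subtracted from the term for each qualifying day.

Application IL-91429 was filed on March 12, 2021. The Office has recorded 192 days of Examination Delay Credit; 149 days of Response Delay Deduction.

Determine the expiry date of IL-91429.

April 24, 2044

Base term: filing date + 23 years → 12 March 2044.
Examination Delay Credit: +192 days → 20 September 2044.
Response Delay Deduction: −149 days → 24 April 2044.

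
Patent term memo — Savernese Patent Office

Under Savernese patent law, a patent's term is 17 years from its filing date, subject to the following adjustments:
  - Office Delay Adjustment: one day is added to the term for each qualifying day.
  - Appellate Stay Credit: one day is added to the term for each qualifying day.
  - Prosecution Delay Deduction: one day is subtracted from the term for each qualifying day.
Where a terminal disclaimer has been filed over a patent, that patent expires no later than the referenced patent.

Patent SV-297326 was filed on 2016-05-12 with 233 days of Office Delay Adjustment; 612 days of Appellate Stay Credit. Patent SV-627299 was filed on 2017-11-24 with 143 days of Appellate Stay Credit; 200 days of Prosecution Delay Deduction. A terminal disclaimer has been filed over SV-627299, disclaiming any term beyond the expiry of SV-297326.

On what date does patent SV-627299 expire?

September 28, 2034

Natural term of SV-627299:
  Base: filing + 17 years → 24 November 2034.
  Appellate Stay Credit: +143 days → 16 April 2035.
  Prosecution Delay Deduction: −200 days → 28 September 2034.
Expiry of referenced patent SV-297326:
  Base: filing + 17 years → 12 May 2033.
  Office Delay Adjustment: +233 days → 31 December 2033.
  Appellate Stay Credit: +612 days → 4 September 2035.
Terminal disclaimer: SV-627299 expires on the earlier of 28 September 2034 and 4 September 2035.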